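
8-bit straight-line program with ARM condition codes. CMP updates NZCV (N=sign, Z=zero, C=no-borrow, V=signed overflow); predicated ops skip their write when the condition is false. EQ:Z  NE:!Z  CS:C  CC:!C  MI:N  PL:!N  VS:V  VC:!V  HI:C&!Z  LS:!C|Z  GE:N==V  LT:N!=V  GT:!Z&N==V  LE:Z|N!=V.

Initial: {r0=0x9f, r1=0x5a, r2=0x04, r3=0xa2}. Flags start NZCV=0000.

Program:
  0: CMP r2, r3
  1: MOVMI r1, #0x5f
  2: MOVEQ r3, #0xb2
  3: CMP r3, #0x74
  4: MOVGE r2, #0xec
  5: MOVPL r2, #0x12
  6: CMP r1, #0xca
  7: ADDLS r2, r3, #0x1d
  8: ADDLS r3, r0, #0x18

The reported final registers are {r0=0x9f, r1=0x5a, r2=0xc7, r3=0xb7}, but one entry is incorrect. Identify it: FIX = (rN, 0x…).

0: ✓ CMP  NZCV=0000
1: · MOVMI
2: · MOVEQ
3: ✓ CMP  NZCV=0011
4: · MOVGE
5: ✓ MOVPL  r2←0x12
6: ✓ CMP  NZCV=1001
7: ✓ ADDLS  r2←0xbf
8: ✓ ADDLS  r3←0xb7

FIX = (r2, 0xbf)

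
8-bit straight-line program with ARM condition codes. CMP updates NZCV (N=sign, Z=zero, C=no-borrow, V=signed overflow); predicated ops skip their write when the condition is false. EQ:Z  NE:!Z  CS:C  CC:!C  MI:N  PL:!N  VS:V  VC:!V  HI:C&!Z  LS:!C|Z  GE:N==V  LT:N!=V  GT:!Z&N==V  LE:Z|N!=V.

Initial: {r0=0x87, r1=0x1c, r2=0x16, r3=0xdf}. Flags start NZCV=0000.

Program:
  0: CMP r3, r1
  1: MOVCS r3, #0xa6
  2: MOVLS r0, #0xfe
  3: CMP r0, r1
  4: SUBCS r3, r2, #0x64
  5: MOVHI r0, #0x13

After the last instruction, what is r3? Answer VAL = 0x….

VAL = 0xb2

[0] flags=1010 → (cmp)
[1] flags=1010 CS?T → r3=0xa6
[2] flags=1010 LS?F → skip
[3] flags=0011 → (cmp)
[4] flags=0011 CS?T → r3=0xb2
[5] flags=0011 HI?T → r0=0x13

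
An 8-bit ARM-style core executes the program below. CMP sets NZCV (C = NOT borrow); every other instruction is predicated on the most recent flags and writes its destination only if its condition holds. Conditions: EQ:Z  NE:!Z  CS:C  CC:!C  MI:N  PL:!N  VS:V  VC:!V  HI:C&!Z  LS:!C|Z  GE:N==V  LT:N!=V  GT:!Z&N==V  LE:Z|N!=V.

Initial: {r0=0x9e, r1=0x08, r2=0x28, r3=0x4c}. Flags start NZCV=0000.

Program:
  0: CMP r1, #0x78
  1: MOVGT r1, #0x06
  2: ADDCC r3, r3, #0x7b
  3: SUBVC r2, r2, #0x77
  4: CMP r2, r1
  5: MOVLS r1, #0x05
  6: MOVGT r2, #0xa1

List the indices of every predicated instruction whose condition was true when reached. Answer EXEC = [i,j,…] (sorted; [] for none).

EXEC = [2,3]

0: ✓ CMP  NZCV=1000
1: · MOVGT
2: ✓ ADDCC  r3←0xc7
3: ✓ SUBVC  r2←0xb1
4: ✓ CMP  NZCV=1010
5: · MOVLS
6: · MOVGT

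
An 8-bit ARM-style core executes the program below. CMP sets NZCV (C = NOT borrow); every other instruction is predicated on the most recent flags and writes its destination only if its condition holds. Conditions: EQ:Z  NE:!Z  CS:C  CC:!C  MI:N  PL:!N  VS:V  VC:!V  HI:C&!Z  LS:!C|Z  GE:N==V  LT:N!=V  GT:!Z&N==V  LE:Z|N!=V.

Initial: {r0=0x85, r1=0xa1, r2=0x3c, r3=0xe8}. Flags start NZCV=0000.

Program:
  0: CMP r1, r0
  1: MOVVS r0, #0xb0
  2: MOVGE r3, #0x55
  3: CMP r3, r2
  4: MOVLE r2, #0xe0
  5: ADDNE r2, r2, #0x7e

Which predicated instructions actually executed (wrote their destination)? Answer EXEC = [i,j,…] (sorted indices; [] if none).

[0] flags=0010 → (cmp)
[1] flags=0010 VS?F → skip
[2] flags=0010 GE?T → r3=0x55
[3] flags=0010 → (cmp)
[4] flags=0010 LE?F → skip
[5] flags=0010 NE?T → r2=0xba

EXEC = [2,5]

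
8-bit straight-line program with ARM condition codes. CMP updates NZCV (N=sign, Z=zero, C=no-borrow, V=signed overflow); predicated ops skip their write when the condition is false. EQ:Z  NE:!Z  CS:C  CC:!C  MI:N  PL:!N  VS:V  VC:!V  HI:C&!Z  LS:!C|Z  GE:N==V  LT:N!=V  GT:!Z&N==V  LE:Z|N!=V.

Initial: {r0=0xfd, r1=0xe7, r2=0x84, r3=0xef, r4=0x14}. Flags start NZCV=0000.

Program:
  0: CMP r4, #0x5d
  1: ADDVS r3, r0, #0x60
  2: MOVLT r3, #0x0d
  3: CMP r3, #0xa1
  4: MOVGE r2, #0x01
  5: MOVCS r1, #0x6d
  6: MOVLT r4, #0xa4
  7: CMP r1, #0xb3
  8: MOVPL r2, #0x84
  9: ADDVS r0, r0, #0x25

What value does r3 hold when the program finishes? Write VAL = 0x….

VAL = 0x0d

[0] flags=1000 → (cmp)
[1] flags=1000 VS?F → skip
[2] flags=1000 LT?T → r3=0x0d
[3] flags=0000 → (cmp)
[4] flags=0000 GE?T → r2=0x01
[5] flags=0000 CS?F → skip
[6] flags=0000 LT?F → skip
[7] flags=0010 → (cmp)
[8] flags=0010 PL?T → r2=0x84
[9] flags=0010 VS?F → skip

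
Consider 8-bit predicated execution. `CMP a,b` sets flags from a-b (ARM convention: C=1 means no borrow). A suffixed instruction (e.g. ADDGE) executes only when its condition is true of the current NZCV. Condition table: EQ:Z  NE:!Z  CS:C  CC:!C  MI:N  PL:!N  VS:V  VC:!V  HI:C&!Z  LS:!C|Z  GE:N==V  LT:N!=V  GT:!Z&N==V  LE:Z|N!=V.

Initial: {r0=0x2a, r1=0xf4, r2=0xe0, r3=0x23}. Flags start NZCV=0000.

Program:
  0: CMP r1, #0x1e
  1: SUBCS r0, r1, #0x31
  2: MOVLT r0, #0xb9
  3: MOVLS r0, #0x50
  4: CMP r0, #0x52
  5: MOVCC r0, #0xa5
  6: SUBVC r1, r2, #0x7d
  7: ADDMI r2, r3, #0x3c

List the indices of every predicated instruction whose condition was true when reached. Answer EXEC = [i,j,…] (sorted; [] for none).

[0] flags=1010 → (cmp)
[1] flags=1010 CS?T → r0=0xc3
[2] flags=1010 LT?T → r0=0xb9
[3] flags=1010 LS?F → skip
[4] flags=0011 → (cmp)
[5] flags=0011 CC?F → skip
[6] flags=0011 VC?F → skip
[7] flags=0011 MI?F → skip

EXEC = [1,2]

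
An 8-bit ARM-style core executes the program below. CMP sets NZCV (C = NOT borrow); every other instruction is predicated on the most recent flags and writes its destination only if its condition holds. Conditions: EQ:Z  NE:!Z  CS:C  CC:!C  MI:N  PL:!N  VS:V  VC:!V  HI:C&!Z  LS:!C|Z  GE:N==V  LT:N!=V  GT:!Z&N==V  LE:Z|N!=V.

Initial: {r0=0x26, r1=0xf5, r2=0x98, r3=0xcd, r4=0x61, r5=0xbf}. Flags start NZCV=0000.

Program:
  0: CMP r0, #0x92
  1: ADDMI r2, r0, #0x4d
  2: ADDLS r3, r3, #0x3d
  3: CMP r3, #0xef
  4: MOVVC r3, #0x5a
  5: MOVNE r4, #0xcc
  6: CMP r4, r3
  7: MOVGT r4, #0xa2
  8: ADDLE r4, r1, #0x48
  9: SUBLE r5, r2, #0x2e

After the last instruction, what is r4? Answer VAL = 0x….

VAL = 0x3d

[0] flags=1001 → (cmp)
[1] flags=1001 MI?T → r2=0x73
[2] flags=1001 LS?T → r3=0x0a
[3] flags=0000 → (cmp)
[4] flags=0000 VC?T → r3=0x5a
[5] flags=0000 NE?T → r4=0xcc
[6] flags=0011 → (cmp)
[7] flags=0011 GT?F → skip
[8] flags=0011 LE?T → r4=0x3d
[9] flags=0011 LE?T → r5=0x45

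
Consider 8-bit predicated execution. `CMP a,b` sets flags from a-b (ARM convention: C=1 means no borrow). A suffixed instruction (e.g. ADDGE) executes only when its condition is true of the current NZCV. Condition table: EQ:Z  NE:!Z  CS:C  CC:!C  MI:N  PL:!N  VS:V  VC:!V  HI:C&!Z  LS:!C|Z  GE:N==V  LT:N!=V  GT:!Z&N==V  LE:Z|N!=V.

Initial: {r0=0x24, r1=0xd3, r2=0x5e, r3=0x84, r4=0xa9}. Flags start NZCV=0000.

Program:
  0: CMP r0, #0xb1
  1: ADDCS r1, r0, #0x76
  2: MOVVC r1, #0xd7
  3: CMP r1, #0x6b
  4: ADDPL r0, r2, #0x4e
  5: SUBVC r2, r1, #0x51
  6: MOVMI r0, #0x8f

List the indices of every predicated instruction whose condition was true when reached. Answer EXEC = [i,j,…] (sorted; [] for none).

EXEC = [2,4]

0: ✓ CMP  NZCV=0000
1: · ADDCS
2: ✓ MOVVC  r1←0xd7
3: ✓ CMP  NZCV=0011
4: ✓ ADDPL  r0←0xac
5: · SUBVC
6: · MOVMI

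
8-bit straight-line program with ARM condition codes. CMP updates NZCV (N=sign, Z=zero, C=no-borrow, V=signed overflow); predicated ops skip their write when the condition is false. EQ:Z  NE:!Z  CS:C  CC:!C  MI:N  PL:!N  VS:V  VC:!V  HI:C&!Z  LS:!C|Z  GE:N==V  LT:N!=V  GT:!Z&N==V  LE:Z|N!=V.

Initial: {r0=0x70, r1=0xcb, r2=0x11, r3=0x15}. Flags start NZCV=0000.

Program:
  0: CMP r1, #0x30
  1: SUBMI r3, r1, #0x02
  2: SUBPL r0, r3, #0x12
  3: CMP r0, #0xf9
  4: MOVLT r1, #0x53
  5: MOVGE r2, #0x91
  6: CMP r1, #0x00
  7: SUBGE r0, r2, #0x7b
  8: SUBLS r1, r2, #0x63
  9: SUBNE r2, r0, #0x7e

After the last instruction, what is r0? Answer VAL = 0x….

VAL = 0x70

0: ✓ CMP  NZCV=1010
1: ✓ SUBMI  r3←0xc9
2: · SUBPL
3: ✓ CMP  NZCV=0000
4: · MOVLT
5: ✓ MOVGE  r2←0x91
6: ✓ CMP  NZCV=1010
7: · SUBGE
8: · SUBLS
9: ✓ SUBNE  r2←0xf2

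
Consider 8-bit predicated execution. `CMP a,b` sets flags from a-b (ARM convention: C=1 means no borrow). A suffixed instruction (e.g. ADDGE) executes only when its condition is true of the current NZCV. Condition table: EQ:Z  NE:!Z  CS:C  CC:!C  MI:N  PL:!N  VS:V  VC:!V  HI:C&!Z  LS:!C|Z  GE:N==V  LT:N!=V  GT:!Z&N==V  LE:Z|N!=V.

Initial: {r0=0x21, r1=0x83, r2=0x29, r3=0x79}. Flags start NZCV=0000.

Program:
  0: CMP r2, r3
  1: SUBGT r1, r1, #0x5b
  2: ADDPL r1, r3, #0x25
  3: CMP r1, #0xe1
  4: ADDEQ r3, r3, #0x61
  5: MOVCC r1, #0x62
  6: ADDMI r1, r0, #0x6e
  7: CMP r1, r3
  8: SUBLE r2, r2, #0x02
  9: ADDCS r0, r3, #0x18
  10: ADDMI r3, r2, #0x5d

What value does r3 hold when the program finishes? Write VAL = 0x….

[0] flags=1000 → (cmp)
[1] flags=1000 GT?F → skip
[2] flags=1000 PL?F → skip
[3] flags=1000 → (cmp)
[4] flags=1000 EQ?F → skip
[5] flags=1000 CC?T → r1=0x62
[6] flags=1000 MI?T → r1=0x8f
[7] flags=0011 → (cmp)
[8] flags=0011 LE?T → r2=0x27
[9] flags=0011 CS?T → r0=0x91
[10] flags=0011 MI?F → skip

VAL = 0x79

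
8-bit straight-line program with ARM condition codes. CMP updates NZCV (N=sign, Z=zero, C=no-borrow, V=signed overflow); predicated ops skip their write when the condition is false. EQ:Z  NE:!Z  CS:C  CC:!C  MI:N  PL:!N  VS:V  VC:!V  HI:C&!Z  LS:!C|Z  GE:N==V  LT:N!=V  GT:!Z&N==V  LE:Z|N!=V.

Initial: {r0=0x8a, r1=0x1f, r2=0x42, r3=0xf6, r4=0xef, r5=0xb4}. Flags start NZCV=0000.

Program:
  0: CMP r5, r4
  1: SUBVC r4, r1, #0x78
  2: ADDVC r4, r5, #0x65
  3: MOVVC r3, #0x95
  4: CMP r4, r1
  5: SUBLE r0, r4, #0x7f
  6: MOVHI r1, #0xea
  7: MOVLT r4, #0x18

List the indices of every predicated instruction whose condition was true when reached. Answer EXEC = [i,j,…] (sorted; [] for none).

0: ✓ CMP  NZCV=1000
1: ✓ SUBVC  r4←0xa7
2: ✓ ADDVC  r4←0x19
3: ✓ MOVVC  r3←0x95
4: ✓ CMP  NZCV=1000
5: ✓ SUBLE  r0←0x9a
6: · MOVHI
7: ✓ MOVLT  r4←0x18

EXEC = [1,2,3,5,7]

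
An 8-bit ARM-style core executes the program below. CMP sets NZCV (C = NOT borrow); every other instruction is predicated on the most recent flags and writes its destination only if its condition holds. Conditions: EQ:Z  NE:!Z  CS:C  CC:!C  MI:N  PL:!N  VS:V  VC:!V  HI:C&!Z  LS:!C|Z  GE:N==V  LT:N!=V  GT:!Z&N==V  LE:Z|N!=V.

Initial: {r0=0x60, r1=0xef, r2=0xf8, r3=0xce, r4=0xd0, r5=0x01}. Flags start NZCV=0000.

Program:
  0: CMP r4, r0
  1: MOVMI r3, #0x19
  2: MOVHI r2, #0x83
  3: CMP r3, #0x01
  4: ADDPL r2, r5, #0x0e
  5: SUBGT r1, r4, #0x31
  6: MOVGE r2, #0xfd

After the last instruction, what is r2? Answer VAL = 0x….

[0] flags=0011 → (cmp)
[1] flags=0011 MI?F → skip
[2] flags=0011 HI?T → r2=0x83
[3] flags=1010 → (cmp)
[4] flags=1010 PL?F → skip
[5] flags=1010 GT?F → skip
[6] flags=1010 GE?F → skip

VAL = 0x83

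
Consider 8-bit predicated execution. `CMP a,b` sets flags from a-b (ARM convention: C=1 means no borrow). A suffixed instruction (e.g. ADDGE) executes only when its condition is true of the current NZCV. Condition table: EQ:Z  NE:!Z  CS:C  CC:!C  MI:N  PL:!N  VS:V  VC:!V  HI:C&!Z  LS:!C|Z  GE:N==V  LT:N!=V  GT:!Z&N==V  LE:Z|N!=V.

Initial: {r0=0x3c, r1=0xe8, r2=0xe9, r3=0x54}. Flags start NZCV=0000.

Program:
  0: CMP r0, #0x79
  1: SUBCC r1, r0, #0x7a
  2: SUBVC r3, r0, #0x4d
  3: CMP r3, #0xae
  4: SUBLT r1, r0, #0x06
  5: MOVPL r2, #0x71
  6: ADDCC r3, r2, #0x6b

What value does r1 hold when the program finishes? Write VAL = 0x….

0: ✓ CMP  NZCV=1000
1: ✓ SUBCC  r1←0xc2
2: ✓ SUBVC  r3←0xef
3: ✓ CMP  NZCV=0010
4: · SUBLT
5: ✓ MOVPL  r2←0x71
6: · ADDCC

VAL = 0xc2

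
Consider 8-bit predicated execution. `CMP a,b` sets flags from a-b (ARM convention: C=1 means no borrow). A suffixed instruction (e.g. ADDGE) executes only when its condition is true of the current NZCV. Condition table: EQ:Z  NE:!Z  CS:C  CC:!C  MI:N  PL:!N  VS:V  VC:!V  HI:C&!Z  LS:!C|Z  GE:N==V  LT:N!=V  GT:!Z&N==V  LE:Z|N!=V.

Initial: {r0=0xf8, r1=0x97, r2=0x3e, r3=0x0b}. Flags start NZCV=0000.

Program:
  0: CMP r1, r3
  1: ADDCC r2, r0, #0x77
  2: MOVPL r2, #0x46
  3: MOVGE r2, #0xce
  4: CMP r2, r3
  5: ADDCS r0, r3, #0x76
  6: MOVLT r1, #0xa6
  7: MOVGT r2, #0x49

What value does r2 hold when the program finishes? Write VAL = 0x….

VAL = 0x49

0: ✓ CMP  NZCV=1010
1: · ADDCC
2: · MOVPL
3: · MOVGE
4: ✓ CMP  NZCV=0010
5: ✓ ADDCS  r0←0x81
6: · MOVLT
7: ✓ MOVGT  r2←0x49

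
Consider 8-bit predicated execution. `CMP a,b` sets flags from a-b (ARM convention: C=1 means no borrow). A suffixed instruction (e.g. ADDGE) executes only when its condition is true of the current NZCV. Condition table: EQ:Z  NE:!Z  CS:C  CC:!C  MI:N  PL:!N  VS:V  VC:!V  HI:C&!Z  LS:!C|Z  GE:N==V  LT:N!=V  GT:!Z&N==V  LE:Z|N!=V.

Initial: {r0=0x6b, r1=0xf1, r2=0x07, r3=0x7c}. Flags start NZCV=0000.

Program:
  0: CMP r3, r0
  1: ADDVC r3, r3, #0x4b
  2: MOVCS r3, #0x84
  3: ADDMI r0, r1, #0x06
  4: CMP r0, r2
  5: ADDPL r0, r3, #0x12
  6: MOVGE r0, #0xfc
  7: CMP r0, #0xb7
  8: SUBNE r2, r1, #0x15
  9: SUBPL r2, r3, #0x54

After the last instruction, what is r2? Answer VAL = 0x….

VAL = 0x30

0: ✓ CMP  NZCV=0010
1: ✓ ADDVC  r3←0xc7
2: ✓ MOVCS  r3←0x84
3: · ADDMI
4: ✓ CMP  NZCV=0010
5: ✓ ADDPL  r0←0x96
6: ✓ MOVGE  r0←0xfc
7: ✓ CMP  NZCV=0010
8: ✓ SUBNE  r2←0xdc
9: ✓ SUBPL  r2←0x30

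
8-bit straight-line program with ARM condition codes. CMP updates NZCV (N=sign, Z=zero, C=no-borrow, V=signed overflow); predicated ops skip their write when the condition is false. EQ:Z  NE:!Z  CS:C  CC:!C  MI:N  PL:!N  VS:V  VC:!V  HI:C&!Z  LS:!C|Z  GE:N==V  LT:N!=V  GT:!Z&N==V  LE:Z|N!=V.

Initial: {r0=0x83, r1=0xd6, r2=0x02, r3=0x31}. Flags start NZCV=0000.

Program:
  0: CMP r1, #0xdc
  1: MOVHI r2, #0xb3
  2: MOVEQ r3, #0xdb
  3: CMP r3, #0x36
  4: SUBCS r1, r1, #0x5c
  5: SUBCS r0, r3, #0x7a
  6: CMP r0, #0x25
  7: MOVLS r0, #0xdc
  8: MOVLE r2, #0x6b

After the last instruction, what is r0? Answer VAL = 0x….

[0] flags=1000 → (cmp)
[1] flags=1000 HI?F → skip
[2] flags=1000 EQ?F → skip
[3] flags=1000 → (cmp)
[4] flags=1000 CS?F → skip
[5] flags=1000 CS?F → skip
[6] flags=0011 → (cmp)
[7] flags=0011 LS?F → skip
[8] flags=0011 LE?T → r2=0x6b

VAL = 0x83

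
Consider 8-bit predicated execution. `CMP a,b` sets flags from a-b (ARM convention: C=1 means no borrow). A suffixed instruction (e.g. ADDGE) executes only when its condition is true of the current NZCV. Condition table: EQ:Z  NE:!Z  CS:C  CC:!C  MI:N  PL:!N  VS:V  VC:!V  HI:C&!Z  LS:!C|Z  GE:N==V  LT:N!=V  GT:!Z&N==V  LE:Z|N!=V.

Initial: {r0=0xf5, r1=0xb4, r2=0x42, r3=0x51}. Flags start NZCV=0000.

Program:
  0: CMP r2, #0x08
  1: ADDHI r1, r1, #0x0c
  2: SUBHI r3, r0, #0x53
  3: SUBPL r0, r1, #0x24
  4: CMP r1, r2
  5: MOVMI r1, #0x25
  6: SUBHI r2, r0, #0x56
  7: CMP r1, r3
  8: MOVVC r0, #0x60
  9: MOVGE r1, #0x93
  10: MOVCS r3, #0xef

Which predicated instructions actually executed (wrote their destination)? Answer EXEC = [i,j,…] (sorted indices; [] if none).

EXEC = [1,2,3,6,8,9,10]

[0] flags=0010 → (cmp)
[1] flags=0010 HI?T → r1=0xc0
[2] flags=0010 HI?T → r3=0xa2
[3] flags=0010 PL?T → r0=0x9c
[4] flags=0011 → (cmp)
[5] flags=0011 MI?F → skip
[6] flags=0011 HI?T → r2=0x46
[7] flags=0010 → (cmp)
[8] flags=0010 VC?T → r0=0x60
[9] flags=0010 GE?T → r1=0x93
[10] flags=0010 CS?T → r3=0xef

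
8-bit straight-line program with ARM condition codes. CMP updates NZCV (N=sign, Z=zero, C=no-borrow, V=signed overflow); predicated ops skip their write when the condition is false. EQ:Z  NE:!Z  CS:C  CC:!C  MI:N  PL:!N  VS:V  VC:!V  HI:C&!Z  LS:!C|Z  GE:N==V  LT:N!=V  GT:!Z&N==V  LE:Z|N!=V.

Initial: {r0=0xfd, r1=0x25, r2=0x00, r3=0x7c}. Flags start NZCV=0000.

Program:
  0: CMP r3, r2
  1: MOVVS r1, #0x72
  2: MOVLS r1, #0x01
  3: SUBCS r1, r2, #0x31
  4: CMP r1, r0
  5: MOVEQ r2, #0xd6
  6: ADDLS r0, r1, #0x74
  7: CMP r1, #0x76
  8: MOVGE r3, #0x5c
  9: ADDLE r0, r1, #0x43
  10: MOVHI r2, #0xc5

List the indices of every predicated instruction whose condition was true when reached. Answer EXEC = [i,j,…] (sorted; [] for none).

EXEC = [3,6,9,10]

0: ✓ CMP  NZCV=0010
1: · MOVVS
2: · MOVLS
3: ✓ SUBCS  r1←0xcf
4: ✓ CMP  NZCV=1000
5: · MOVEQ
6: ✓ ADDLS  r0←0x43
7: ✓ CMP  NZCV=0011
8: · MOVGE
9: ✓ ADDLE  r0←0x12
10: ✓ MOVHI  r2←0xc5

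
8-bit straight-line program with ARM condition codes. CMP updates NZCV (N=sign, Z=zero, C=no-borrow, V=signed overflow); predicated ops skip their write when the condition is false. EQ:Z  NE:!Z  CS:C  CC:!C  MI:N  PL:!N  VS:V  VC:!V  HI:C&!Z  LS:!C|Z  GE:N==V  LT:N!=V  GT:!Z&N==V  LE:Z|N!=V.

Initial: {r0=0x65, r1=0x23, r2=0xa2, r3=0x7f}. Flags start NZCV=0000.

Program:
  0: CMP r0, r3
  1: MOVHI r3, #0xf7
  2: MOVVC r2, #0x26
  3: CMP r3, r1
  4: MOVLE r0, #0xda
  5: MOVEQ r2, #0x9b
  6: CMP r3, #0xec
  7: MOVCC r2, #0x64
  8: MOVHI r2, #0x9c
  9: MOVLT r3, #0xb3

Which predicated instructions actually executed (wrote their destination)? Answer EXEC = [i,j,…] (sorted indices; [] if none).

EXEC = [2,7]

0: ✓ CMP  NZCV=1000
1: · MOVHI
2: ✓ MOVVC  r2←0x26
3: ✓ CMP  NZCV=0010
4: · MOVLE
5: · MOVEQ
6: ✓ CMP  NZCV=1001
7: ✓ MOVCC  r2←0x64
8: · MOVHI
9: · MOVLT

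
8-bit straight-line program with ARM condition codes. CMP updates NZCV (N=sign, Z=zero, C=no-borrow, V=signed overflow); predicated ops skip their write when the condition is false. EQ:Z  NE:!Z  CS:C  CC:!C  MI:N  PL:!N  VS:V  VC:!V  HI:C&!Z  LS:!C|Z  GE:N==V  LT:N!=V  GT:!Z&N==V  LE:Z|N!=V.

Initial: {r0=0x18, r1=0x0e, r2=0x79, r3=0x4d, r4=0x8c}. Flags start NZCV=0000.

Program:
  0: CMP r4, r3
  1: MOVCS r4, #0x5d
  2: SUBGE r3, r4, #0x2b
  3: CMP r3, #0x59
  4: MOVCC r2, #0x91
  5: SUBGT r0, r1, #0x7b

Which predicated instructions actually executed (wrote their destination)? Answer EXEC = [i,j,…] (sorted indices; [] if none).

EXEC = [1,4]

[0] flags=0011 → (cmp)
[1] flags=0011 CS?T → r4=0x5d
[2] flags=0011 GE?F → skip
[3] flags=1000 → (cmp)
[4] flags=1000 CC?T → r2=0x91
[5] flags=1000 GT?F → skip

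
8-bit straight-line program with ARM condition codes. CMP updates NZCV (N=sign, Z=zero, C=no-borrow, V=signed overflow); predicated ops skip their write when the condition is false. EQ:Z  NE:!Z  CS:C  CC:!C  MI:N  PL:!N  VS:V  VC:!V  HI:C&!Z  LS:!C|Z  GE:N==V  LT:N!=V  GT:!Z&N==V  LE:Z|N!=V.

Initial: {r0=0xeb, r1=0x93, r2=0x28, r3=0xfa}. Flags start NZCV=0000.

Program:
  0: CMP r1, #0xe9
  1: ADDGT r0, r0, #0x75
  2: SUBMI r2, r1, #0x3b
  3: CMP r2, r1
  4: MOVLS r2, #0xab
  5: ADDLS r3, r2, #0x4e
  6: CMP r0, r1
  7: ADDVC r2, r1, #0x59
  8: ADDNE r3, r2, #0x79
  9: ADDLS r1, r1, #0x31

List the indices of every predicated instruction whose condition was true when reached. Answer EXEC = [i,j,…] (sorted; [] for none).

EXEC = [2,4,5,7,8]

0: ✓ CMP  NZCV=1000
1: · ADDGT
2: ✓ SUBMI  r2←0x58
3: ✓ CMP  NZCV=1001
4: ✓ MOVLS  r2←0xab
5: ✓ ADDLS  r3←0xf9
6: ✓ CMP  NZCV=0010
7: ✓ ADDVC  r2←0xec
8: ✓ ADDNE  r3←0x65
9: · ADDLS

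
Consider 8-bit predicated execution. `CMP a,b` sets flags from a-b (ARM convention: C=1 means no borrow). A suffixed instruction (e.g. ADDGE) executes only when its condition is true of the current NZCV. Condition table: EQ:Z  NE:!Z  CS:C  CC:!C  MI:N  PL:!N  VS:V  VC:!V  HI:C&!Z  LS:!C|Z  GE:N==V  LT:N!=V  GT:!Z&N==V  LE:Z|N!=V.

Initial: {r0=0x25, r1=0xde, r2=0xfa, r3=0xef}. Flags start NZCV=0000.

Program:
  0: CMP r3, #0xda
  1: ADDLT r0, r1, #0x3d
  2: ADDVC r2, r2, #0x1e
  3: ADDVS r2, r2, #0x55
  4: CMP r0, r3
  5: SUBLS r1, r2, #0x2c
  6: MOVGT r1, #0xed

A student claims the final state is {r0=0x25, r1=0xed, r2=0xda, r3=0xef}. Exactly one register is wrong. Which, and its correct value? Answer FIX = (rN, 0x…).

FIX = (r2, 0x18)

0: ✓ CMP  NZCV=0010
1: · ADDLT
2: ✓ ADDVC  r2←0x18
3: · ADDVS
4: ✓ CMP  NZCV=0000
5: ✓ SUBLS  r1←0xec
6: ✓ MOVGT  r1←0xed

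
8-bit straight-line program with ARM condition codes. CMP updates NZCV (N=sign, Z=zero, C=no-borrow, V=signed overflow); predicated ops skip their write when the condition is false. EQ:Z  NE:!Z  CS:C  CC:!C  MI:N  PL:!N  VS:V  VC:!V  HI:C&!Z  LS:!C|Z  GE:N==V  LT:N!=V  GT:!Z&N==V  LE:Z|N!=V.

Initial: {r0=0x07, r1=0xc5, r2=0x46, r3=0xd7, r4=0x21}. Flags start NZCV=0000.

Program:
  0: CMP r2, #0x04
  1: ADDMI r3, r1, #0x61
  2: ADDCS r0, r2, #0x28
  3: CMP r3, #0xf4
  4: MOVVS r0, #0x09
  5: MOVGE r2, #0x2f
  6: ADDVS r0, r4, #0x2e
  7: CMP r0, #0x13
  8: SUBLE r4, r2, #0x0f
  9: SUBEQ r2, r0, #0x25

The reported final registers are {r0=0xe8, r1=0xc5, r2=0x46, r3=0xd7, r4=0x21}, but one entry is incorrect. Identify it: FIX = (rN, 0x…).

0: ✓ CMP  NZCV=0010
1: · ADDMI
2: ✓ ADDCS  r0←0x6e
3: ✓ CMP  NZCV=1000
4: · MOVVS
5: · MOVGE
6: · ADDVS
7: ✓ CMP  NZCV=0010
8: · SUBLE
9: · SUBEQ

FIX = (r0, 0x6e)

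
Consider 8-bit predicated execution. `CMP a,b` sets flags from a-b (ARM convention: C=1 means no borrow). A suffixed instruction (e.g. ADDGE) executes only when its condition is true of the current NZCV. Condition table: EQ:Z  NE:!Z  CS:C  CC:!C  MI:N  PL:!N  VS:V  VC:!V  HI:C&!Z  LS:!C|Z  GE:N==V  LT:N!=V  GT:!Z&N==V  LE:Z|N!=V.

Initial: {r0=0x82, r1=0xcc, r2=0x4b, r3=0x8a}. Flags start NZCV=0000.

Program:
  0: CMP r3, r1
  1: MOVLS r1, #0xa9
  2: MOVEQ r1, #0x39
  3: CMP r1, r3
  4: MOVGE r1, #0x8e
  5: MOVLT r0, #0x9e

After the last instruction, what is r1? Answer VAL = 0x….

VAL = 0x8e

0: ✓ CMP  NZCV=1000
1: ✓ MOVLS  r1←0xa9
2: · MOVEQ
3: ✓ CMP  NZCV=0010
4: ✓ MOVGE  r1←0x8e
5: · MOVLT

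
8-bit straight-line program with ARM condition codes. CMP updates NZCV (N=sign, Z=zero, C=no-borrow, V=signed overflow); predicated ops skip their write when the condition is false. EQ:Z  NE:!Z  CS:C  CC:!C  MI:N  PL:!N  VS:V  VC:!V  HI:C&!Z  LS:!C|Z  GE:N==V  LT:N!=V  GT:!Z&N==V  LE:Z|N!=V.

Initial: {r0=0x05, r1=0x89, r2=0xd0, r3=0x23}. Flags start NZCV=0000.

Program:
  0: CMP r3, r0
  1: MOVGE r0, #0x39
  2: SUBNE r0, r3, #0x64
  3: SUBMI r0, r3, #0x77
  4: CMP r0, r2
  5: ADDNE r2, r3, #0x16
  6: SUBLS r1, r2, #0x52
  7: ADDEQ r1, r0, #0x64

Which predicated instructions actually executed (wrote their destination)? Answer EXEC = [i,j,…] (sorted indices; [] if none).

EXEC = [1,2,5,6]

0: ✓ CMP  NZCV=0010
1: ✓ MOVGE  r0←0x39
2: ✓ SUBNE  r0←0xbf
3: · SUBMI
4: ✓ CMP  NZCV=1000
5: ✓ ADDNE  r2←0x39
6: ✓ SUBLS  r1←0xe7
7: · ADDEQ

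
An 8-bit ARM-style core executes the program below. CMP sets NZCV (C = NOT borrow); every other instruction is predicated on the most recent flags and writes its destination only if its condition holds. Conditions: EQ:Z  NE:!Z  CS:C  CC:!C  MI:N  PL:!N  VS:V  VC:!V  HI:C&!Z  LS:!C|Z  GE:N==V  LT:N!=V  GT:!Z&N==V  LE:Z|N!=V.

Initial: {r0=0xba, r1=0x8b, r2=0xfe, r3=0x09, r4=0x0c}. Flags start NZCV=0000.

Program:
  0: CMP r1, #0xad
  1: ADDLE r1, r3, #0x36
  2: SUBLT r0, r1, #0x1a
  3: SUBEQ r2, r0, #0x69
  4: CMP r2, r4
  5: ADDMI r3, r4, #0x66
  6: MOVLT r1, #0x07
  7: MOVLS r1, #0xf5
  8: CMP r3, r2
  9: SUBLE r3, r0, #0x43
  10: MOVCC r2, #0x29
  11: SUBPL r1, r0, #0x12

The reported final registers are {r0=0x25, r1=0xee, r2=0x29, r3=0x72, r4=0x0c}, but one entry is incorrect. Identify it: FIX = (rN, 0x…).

0: ✓ CMP  NZCV=1000
1: ✓ ADDLE  r1←0x3f
2: ✓ SUBLT  r0←0x25
3: · SUBEQ
4: ✓ CMP  NZCV=1010
5: ✓ ADDMI  r3←0x72
6: ✓ MOVLT  r1←0x07
7: · MOVLS
8: ✓ CMP  NZCV=0000
9: · SUBLE
10: ✓ MOVCC  r2←0x29
11: ✓ SUBPL  r1←0x13

FIX = (r1, 0x13)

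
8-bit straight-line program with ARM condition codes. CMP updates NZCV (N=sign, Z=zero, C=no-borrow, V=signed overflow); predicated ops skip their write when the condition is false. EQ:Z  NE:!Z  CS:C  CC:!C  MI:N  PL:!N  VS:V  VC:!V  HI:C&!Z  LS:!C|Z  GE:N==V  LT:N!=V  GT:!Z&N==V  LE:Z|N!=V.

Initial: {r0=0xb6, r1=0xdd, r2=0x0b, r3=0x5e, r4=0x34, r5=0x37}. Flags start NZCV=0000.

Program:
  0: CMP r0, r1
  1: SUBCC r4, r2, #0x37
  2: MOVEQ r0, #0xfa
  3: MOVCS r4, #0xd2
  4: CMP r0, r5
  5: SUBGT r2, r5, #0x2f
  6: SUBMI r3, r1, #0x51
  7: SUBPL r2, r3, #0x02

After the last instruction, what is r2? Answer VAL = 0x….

[0] flags=1000 → (cmp)
[1] flags=1000 CC?T → r4=0xd4
[2] flags=1000 EQ?F → skip
[3] flags=1000 CS?F → skip
[4] flags=0011 → (cmp)
[5] flags=0011 GT?F → skip
[6] flags=0011 MI?F → skip
[7] flags=0011 PL?T → r2=0x5c

VAL = 0x5c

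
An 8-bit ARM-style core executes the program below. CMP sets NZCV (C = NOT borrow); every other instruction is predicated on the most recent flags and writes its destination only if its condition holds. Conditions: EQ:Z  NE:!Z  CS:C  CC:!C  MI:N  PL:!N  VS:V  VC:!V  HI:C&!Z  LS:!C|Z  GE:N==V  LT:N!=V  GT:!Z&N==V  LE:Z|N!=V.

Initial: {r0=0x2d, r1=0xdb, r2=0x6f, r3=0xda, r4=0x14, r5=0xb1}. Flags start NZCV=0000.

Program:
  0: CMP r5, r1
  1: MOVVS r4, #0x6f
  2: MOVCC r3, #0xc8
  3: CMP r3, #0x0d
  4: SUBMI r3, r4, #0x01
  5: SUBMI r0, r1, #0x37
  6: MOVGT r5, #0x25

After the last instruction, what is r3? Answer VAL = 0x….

0: ✓ CMP  NZCV=1000
1: · MOVVS
2: ✓ MOVCC  r3←0xc8
3: ✓ CMP  NZCV=1010
4: ✓ SUBMI  r3←0x13
5: ✓ SUBMI  r0←0xa4
6: · MOVGT

VAL = 0x13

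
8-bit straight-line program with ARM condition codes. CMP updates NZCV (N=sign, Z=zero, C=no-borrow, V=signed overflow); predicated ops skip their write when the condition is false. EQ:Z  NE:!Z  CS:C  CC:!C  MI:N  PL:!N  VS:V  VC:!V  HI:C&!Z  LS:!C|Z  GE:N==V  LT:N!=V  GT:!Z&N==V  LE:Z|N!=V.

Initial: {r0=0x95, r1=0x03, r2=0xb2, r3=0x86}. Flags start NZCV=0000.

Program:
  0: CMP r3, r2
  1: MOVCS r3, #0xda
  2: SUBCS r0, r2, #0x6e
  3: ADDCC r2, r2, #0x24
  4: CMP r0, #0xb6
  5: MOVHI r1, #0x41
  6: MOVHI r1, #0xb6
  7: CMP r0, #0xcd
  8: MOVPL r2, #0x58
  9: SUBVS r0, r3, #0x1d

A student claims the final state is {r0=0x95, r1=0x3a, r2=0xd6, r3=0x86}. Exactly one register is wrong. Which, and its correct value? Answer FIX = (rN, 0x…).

FIX = (r1, 0x03)

0: ✓ CMP  NZCV=1000
1: · MOVCS
2: · SUBCS
3: ✓ ADDCC  r2←0xd6
4: ✓ CMP  NZCV=1000
5: · MOVHI
6: · MOVHI
7: ✓ CMP  NZCV=1000
8: · MOVPL
9: · SUBVS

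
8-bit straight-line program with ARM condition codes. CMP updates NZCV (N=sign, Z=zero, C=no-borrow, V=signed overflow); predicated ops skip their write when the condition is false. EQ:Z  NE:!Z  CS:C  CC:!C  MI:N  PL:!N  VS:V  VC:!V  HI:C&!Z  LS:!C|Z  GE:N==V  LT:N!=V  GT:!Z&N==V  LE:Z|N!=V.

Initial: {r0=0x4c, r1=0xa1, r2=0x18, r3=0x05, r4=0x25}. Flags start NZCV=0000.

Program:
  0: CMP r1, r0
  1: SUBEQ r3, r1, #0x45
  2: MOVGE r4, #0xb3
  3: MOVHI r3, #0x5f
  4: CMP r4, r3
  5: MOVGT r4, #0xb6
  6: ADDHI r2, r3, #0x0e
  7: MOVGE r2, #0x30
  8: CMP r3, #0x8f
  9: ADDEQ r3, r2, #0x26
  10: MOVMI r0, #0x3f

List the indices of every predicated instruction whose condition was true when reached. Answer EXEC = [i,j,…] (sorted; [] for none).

EXEC = [3,10]

0: ✓ CMP  NZCV=0011
1: · SUBEQ
2: · MOVGE
3: ✓ MOVHI  r3←0x5f
4: ✓ CMP  NZCV=1000
5: · MOVGT
6: · ADDHI
7: · MOVGE
8: ✓ CMP  NZCV=1001
9: · ADDEQ
10: ✓ MOVMI  r0←0x3f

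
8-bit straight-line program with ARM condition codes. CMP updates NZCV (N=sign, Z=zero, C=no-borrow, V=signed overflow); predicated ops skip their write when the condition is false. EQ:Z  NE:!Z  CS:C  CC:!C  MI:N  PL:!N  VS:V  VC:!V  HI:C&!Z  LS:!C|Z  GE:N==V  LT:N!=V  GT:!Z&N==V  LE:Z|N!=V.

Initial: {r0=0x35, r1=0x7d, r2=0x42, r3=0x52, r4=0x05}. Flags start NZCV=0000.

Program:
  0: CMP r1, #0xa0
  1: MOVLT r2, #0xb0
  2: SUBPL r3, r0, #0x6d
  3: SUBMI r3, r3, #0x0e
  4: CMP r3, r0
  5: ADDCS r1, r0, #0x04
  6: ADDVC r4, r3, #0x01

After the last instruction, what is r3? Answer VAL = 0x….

VAL = 0x44

0: ✓ CMP  NZCV=1001
1: · MOVLT
2: · SUBPL
3: ✓ SUBMI  r3←0x44
4: ✓ CMP  NZCV=0010
5: ✓ ADDCS  r1←0x39
6: ✓ ADDVC  r4←0x45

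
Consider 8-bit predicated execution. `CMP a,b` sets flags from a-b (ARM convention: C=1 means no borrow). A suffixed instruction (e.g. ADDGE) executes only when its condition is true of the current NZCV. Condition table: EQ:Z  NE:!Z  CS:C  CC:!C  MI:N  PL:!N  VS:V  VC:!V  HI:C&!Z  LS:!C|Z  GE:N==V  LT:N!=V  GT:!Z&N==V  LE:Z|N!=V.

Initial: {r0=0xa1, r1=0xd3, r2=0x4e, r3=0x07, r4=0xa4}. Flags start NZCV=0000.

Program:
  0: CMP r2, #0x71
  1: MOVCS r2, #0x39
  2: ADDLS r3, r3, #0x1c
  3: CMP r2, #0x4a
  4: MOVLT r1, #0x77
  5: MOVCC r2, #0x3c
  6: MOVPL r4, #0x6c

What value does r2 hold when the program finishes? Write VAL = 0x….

VAL = 0x4e

[0] flags=1000 → (cmp)
[1] flags=1000 CS?F → skip
[2] flags=1000 LS?T → r3=0x23
[3] flags=0010 → (cmp)
[4] flags=0010 LT?F → skip
[5] flags=0010 CC?F → skip
[6] flags=0010 PL?T → r4=0x6c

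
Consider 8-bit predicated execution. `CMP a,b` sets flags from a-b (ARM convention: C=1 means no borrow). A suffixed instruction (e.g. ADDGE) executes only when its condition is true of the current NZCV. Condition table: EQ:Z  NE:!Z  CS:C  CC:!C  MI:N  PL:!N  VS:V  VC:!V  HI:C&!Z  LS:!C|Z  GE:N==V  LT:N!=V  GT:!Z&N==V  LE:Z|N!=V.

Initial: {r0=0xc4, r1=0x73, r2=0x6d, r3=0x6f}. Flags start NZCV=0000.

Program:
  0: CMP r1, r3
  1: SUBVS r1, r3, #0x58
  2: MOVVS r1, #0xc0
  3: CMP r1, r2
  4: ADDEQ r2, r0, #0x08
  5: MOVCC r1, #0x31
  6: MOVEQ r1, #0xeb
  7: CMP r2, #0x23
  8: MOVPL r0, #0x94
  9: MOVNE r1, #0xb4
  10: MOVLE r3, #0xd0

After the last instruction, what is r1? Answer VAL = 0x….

VAL = 0xb4

[0] flags=0010 → (cmp)
[1] flags=0010 VS?F → skip
[2] flags=0010 VS?F → skip
[3] flags=0010 → (cmp)
[4] flags=0010 EQ?F → skip
[5] flags=0010 CC?F → skip
[6] flags=0010 EQ?F → skip
[7] flags=0010 → (cmp)
[8] flags=0010 PL?T → r0=0x94
[9] flags=0010 NE?T → r1=0xb4
[10] flags=0010 LE?F → skip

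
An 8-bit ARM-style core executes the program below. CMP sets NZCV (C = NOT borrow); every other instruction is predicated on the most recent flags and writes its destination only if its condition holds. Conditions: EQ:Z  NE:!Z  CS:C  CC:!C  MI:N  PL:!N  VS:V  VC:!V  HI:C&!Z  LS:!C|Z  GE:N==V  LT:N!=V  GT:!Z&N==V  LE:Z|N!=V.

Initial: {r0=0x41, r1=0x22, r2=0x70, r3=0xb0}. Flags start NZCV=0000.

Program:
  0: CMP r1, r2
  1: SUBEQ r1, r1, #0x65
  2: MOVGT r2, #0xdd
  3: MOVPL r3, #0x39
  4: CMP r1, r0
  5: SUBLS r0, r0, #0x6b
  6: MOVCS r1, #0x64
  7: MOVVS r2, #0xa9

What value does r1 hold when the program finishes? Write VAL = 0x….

[0] flags=1000 → (cmp)
[1] flags=1000 EQ?F → skip
[2] flags=1000 GT?F → skip
[3] flags=1000 PL?F → skip
[4] flags=1000 → (cmp)
[5] flags=1000 LS?T → r0=0xd6
[6] flags=1000 CS?F → skip
[7] flags=1000 VS?F → skip

VAL = 0x22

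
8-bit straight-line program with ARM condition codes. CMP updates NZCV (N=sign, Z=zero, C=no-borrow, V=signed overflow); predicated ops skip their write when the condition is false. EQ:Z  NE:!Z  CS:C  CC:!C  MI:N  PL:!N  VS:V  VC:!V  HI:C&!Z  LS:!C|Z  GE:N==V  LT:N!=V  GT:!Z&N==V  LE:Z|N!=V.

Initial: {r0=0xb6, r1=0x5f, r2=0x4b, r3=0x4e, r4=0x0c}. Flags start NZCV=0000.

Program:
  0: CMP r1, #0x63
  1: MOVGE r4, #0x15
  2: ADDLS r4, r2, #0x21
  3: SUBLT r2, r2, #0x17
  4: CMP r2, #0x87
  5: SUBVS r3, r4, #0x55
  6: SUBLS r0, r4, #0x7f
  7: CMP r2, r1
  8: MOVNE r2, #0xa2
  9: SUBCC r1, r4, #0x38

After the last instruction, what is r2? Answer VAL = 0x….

VAL = 0xa2

[0] flags=1000 → (cmp)
[1] flags=1000 GE?F → skip
[2] flags=1000 LS?T → r4=0x6c
[3] flags=1000 LT?T → r2=0x34
[4] flags=1001 → (cmp)
[5] flags=1001 VS?T → r3=0x17
[6] flags=1001 LS?T → r0=0xed
[7] flags=1000 → (cmp)
[8] flags=1000 NE?T → r2=0xa2
[9] flags=1000 CC?T → r1=0x34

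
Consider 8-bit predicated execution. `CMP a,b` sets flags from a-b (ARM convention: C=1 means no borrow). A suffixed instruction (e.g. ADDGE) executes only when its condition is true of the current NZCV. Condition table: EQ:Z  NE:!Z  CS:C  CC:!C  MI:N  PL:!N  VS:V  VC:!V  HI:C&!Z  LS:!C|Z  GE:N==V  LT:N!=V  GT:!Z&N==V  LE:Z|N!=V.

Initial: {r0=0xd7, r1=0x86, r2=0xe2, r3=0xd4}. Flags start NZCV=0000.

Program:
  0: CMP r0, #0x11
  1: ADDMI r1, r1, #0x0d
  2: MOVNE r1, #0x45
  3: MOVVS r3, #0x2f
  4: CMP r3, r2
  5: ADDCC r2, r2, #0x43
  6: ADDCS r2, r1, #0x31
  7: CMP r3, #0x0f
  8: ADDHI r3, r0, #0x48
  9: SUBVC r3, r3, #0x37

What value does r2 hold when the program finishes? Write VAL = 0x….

VAL = 0x25

[0] flags=1010 → (cmp)
[1] flags=1010 MI?T → r1=0x93
[2] flags=1010 NE?T → r1=0x45
[3] flags=1010 VS?F → skip
[4] flags=1000 → (cmp)
[5] flags=1000 CC?T → r2=0x25
[6] flags=1000 CS?F → skip
[7] flags=1010 → (cmp)
[8] flags=1010 HI?T → r3=0x1f
[9] flags=1010 VC?T → r3=0xe8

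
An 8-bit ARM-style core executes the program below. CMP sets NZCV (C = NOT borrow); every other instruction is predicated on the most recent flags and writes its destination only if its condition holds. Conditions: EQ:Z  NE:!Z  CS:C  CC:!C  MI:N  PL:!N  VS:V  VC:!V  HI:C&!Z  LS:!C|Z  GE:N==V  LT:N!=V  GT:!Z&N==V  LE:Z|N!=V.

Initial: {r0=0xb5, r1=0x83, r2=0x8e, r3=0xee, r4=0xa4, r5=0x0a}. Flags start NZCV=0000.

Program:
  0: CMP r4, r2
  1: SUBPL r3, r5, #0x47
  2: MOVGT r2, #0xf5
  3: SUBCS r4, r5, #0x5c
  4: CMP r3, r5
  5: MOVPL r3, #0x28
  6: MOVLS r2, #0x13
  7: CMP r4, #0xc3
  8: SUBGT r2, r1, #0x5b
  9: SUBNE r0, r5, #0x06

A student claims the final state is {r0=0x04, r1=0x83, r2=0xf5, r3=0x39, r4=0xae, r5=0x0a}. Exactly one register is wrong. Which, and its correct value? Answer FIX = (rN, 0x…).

[0] flags=0010 → (cmp)
[1] flags=0010 PL?T → r3=0xc3
[2] flags=0010 GT?T → r2=0xf5
[3] flags=0010 CS?T → r4=0xae
[4] flags=1010 → (cmp)
[5] flags=1010 PL?F → skip
[6] flags=1010 LS?F → skip
[7] flags=1000 → (cmp)
[8] flags=1000 GT?F → skip
[9] flags=1000 NE?T → r0=0x04

FIX = (r3, 0xc3)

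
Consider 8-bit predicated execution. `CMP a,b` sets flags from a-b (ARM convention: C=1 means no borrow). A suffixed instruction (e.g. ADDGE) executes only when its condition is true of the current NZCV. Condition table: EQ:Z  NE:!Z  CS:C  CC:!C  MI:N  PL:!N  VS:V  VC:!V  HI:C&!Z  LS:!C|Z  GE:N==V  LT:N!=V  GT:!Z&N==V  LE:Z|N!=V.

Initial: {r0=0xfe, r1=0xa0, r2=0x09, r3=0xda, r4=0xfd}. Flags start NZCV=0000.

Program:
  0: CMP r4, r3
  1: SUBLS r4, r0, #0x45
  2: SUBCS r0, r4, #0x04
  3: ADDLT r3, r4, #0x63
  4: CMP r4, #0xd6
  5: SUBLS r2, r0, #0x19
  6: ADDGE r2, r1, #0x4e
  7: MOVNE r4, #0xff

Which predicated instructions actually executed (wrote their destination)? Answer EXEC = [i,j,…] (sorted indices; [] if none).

EXEC = [2,6,7]

0: ✓ CMP  NZCV=0010
1: · SUBLS
2: ✓ SUBCS  r0←0xf9
3: · ADDLT
4: ✓ CMP  NZCV=0010
5: · SUBLS
6: ✓ ADDGE  r2←0xee
7: ✓ MOVNE  r4←0xff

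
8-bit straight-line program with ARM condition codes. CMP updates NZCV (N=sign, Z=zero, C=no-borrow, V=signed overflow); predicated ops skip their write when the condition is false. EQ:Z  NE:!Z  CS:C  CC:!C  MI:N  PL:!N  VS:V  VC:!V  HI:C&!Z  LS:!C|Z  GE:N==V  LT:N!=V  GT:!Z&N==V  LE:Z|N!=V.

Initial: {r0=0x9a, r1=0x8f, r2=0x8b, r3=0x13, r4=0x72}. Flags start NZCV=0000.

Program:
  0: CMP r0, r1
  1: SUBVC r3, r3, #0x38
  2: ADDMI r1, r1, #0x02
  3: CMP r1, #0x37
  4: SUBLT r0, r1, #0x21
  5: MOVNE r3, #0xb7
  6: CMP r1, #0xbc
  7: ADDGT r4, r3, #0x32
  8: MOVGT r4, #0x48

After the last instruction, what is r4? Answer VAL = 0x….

0: ✓ CMP  NZCV=0010
1: ✓ SUBVC  r3←0xdb
2: · ADDMI
3: ✓ CMP  NZCV=0011
4: ✓ SUBLT  r0←0x6e
5: ✓ MOVNE  r3←0xb7
6: ✓ CMP  NZCV=1000
7: · ADDGT
8: · MOVGT

VAL = 0x72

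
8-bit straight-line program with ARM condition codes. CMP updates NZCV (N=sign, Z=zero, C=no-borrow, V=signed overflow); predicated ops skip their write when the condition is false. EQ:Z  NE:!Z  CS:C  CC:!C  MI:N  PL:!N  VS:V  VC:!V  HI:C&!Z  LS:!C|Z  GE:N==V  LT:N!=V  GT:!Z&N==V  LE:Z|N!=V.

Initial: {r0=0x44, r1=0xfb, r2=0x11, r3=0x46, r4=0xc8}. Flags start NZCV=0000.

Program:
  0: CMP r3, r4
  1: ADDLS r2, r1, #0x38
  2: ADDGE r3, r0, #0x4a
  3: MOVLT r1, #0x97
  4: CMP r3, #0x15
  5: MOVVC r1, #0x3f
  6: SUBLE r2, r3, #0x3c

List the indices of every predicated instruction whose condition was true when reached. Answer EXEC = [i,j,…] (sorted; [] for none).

EXEC = [1,2,6]

[0] flags=0000 → (cmp)
[1] flags=0000 LS?T → r2=0x33
[2] flags=0000 GE?T → r3=0x8e
[3] flags=0000 LT?F → skip
[4] flags=0011 → (cmp)
[5] flags=0011 VC?F → skip
[6] flags=0011 LE?T → r2=0x52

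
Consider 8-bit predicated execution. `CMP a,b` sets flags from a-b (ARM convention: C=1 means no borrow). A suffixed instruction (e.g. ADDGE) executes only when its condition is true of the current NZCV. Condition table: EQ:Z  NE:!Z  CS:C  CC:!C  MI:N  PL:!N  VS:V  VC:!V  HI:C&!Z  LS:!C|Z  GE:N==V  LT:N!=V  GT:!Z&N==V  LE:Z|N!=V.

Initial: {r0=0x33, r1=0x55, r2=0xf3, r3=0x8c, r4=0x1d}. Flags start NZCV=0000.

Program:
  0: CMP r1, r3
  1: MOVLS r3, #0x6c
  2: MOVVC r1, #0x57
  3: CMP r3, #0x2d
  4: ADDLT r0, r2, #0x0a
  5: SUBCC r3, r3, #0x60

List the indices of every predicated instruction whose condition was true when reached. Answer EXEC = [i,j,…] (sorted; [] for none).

[0] flags=1001 → (cmp)
[1] flags=1001 LS?T → r3=0x6c
[2] flags=1001 VC?F → skip
[3] flags=0010 → (cmp)
[4] flags=0010 LT?F → skip
[5] flags=0010 CC?F → skip

EXEC = [1]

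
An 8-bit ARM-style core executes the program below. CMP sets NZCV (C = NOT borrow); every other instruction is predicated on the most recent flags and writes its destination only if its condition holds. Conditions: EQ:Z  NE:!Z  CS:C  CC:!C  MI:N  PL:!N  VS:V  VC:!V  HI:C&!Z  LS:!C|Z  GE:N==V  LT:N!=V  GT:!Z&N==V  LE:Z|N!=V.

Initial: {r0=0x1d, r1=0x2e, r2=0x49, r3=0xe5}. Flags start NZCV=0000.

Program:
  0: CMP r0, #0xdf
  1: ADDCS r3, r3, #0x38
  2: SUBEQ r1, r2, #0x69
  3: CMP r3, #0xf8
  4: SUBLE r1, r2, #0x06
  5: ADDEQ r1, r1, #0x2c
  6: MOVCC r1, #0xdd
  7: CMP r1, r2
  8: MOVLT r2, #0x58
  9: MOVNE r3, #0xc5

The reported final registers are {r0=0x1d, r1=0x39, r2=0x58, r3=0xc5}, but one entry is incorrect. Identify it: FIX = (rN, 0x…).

[0] flags=0000 → (cmp)
[1] flags=0000 CS?F → skip
[2] flags=0000 EQ?F → skip
[3] flags=1000 → (cmp)
[4] flags=1000 LE?T → r1=0x43
[5] flags=1000 EQ?F → skip
[6] flags=1000 CC?T → r1=0xdd
[7] flags=1010 → (cmp)
[8] flags=1010 LT?T → r2=0x58
[9] flags=1010 NE?T → r3=0xc5

FIX = (r1, 0xdd)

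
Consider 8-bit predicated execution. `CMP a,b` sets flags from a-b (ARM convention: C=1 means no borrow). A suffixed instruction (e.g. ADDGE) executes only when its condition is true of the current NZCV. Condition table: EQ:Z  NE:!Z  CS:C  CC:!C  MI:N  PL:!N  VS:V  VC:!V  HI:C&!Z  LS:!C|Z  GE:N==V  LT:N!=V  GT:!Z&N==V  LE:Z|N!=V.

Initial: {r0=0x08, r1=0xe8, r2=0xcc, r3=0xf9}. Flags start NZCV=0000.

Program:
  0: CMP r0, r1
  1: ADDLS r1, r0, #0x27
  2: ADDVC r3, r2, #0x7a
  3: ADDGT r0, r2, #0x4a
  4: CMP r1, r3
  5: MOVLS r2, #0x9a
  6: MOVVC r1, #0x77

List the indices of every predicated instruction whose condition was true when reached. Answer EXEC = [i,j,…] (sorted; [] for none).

EXEC = [1,2,3,5,6]

[0] flags=0000 → (cmp)
[1] flags=0000 LS?T → r1=0x2f
[2] flags=0000 VC?T → r3=0x46
[3] flags=0000 GT?T → r0=0x16
[4] flags=1000 → (cmp)
[5] flags=1000 LS?T → r2=0x9a
[6] flags=1000 VC?T → r1=0x77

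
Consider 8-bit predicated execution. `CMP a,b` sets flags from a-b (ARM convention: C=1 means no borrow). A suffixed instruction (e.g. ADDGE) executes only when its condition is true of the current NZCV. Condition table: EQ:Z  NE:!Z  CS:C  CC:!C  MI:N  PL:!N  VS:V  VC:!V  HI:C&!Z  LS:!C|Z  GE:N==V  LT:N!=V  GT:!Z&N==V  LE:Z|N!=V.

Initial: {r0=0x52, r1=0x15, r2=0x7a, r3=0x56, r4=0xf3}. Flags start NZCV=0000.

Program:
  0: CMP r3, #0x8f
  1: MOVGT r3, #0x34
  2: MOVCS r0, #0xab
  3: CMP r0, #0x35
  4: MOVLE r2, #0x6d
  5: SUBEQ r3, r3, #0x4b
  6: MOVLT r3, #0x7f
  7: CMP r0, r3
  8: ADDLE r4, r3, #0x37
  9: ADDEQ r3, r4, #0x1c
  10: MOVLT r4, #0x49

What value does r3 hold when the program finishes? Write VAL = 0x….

VAL = 0x34

0: ✓ CMP  NZCV=1001
1: ✓ MOVGT  r3←0x34
2: · MOVCS
3: ✓ CMP  NZCV=0010
4: · MOVLE
5: · SUBEQ
6: · MOVLT
7: ✓ CMP  NZCV=0010
8: · ADDLE
9: · ADDEQ
10: · MOVLT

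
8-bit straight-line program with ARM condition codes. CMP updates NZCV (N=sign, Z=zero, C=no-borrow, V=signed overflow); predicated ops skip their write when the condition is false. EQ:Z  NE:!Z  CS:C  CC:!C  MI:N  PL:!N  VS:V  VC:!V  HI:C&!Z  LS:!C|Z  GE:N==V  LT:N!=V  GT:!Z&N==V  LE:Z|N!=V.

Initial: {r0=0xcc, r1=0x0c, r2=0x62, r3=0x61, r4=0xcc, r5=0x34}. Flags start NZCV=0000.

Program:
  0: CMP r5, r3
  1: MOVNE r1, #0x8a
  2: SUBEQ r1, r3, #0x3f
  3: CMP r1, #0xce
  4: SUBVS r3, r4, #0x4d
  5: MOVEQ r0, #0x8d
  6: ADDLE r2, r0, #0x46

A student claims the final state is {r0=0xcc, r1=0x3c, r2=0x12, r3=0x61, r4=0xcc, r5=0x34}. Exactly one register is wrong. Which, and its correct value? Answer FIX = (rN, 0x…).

[0] flags=1000 → (cmp)
[1] flags=1000 NE?T → r1=0x8a
[2] flags=1000 EQ?F → skip
[3] flags=1000 → (cmp)
[4] flags=1000 VS?F → skip
[5] flags=1000 EQ?F → skip
[6] flags=1000 LE?T → r2=0x12

FIX = (r1, 0x8a)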